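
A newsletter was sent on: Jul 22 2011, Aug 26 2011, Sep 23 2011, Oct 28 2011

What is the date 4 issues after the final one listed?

All dates are Fridays, 35, 28, 35 days apart.
Specifically, the 4th Friday of each month.
November 2011 — 4th Friday is Nov 25 2011.
4th Friday of December 2011: Dec 23 2011.
4th Friday of January 2012: Jan 27 2012.
4th Friday of February 2012: Feb 24 2012.

Feb 24 2012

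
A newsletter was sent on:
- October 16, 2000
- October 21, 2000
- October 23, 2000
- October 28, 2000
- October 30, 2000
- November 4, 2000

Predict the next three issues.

The gap pattern 5, 2, 5, 2, 5 repeats every 2 events.
These are the Mondays and Saturdays of each week.
The following Monday is November 6, 2000.
Next Saturday: November 11, 2000.
The following Monday is November 13, 2000.

November 6, 2000; November 11, 2000; November 13, 2000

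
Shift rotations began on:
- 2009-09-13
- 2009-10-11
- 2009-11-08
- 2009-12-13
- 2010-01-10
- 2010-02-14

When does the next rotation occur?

2010-03-14

These are Sundays at 28- or 35-day spacing (28, 28, 35, 28, 35).
The pattern: 2nd Sunday of the month.
March 2010 — 2nd Sunday is 2010-03-14.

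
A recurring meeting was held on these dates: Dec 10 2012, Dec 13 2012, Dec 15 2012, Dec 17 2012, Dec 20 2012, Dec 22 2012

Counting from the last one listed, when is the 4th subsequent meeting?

Dec 31 2012

Gaps: 3, 2, 2, 3, 2 days — not constant, but cyclic with period 3.
The events fall on every Monday, Thursday and Saturday.
The following Monday is Dec 24 2012.
The following Thursday is Dec 27 2012.
Next Saturday: Dec 29 2012.
The following Monday is Dec 31 2012.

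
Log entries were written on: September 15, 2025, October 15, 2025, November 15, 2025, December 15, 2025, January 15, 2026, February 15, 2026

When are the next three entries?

March 15, 2026; April 15, 2026; May 15, 2026

Gaps: 30, 31, 30, 31, 31 days — not constant. Every event is on the 15th of the month.
Pattern: the 15th of each month.
March 2026: March 15, 2026.
April 2026: April 15, 2026.
Next: May 2026 → May 15, 2026.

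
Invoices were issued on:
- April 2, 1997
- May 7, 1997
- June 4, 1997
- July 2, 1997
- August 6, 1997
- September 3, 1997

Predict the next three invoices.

Gaps: 35, 28, 28, 35, 28 days — a mix of 28 and 35. Every date is a Wednesday.
Each is the 1st Wednesday of its month.
October 1997 — 1st Wednesday is October 1, 1997.
November 1997 — 1st Wednesday is November 5, 1997.
1st Wednesday of December 1997: December 3, 1997.

October 1, 1997; November 5, 1997; December 3, 1997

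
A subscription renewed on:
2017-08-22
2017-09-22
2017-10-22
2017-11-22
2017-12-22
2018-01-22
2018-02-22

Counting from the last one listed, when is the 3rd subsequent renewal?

2018-05-22

The day-of-month is always 22 (31, 30, 31, 30, 31, 31 days between events).
So this recurs on the 22nd of each month.
March 2018: 2018-03-22.
Next: April 2018 → 2018-04-22.
May 2018: 2018-05-22.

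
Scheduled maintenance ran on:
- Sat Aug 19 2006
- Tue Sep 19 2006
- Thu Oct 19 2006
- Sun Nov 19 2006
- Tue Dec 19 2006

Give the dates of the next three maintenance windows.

Fri Jan 19 2007, Mon Feb 19 2007, Mon Mar 19 2007

Gaps: 31, 30, 31, 30 days — not constant. Every event is on the 19th of the month.
Pattern: the 19th of each month.
January 2007: Fri Jan 19 2007.
Next: February 2007 → Mon Feb 19 2007.
March 2007: Mon Mar 19 2007.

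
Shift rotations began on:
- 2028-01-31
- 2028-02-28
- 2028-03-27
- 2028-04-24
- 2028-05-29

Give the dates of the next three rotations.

Every date is a Monday; gaps 28, 28, 28, 35 days.
Each is the last Monday of its month (at least one falls on the 29th or later, ruling out '4th Monday').
June 2028 ends with Monday 2028-06-26.
July 2028 ends with Monday 2028-07-31.
August 2028 ends with Monday 2028-08-28.

2028-06-26, 2028-07-31, 2028-08-28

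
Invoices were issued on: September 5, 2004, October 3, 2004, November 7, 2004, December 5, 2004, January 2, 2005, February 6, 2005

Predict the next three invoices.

These are Sundays at 28- or 35-day spacing (28, 35, 28, 28, 35).
The pattern: 1st Sunday of the month.
March 2005 — 1st Sunday is March 6, 2005.
1st Sunday of April 2005: April 3, 2005.
May 2005 — 1st Sunday is May 1, 2005.

March 6, 2005; April 3, 2005; May 1, 2005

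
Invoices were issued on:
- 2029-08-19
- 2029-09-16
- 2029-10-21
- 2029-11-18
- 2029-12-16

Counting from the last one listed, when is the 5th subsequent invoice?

2030-05-19

These are Sundays at 28- or 35-day spacing (28, 35, 28, 28).
The pattern: 3rd Sunday of the month.
January 2030 — 3rd Sunday is 2030-01-20.
February 2030 — 3rd Sunday is 2030-02-17.
3rd Sunday of March 2030: 2030-03-17.
April 2030 — 3rd Sunday is 2030-04-21.
May 2030 — 3rd Sunday is 2030-05-19.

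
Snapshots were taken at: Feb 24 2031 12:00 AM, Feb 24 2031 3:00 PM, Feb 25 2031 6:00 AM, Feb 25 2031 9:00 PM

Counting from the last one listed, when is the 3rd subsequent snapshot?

Spacing: 15, 15, 15 h — constant 15 h.
Feb 25 2031 9:00 PM + 15 h = Feb 26 2031 12:00 PM.
Feb 26 2031 12:00 PM + 15 h = Feb 27 2031 3:00 AM.
Feb 27 2031 3:00 AM + 15 h = Feb 27 2031 6:00 PM.

Feb 27 2031 6:00 PM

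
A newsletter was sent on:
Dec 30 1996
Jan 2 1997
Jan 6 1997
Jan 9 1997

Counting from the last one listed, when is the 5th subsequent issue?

Every event lands on a Monday or Thursday (gaps cycle 3, 4, 3).
So the schedule is: every Monday and Thursday.
Next Monday: Jan 13 1997.
The following Thursday is Jan 16 1997.
Next Monday: Jan 20 1997.
Next Thursday: Jan 23 1997.
Next Monday: Jan 27 1997.

Jan 27 1997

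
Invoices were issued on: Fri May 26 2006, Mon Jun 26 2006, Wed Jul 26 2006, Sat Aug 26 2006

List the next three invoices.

Each date is the 26th; the gaps (31, 30, 31) track the month lengths.
The rule is the 26th of each month.
Next: September 2006 → Tue Sep 26 2006.
Next: October 2006 → Thu Oct 26 2006.
November 2006: Sun Nov 26 2006.

Tue Sep 26 2006, Thu Oct 26 2006, Sun Nov 26 2006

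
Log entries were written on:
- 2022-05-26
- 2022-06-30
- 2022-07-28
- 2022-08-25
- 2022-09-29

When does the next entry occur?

2022-10-27

Every date is a Thursday; gaps 35, 28, 28, 35 days.
Each is the last Thursday of its month (at least one falls on the 29th or later, ruling out '4th Thursday').
Last Thursday of October 2022: 2022-10-27.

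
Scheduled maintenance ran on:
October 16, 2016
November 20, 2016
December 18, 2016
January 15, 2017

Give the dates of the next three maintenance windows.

February 19, 2017; March 19, 2017; April 16, 2017

Gaps: 35, 28, 28 days — a mix of 28 and 35. Every date is a Sunday.
Each is the 3rd Sunday of its month.
3rd Sunday of February 2017: February 19, 2017.
March 2017 — 3rd Sunday is March 19, 2017.
3rd Sunday of April 2017: April 16, 2017.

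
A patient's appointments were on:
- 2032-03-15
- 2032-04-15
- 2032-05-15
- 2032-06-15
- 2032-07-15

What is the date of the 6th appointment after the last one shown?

2033-01-15

The day-of-month is always 15 (31, 30, 31, 30 days between events).
So this recurs on the 15th of each month.
Next: August 2032 → 2032-08-15.
September 2032: 2032-09-15.
Next: October 2032 → 2032-10-15.
Next: November 2032 → 2032-11-15.
December 2032: 2032-12-15.
Next: January 2033 → 2033-01-15.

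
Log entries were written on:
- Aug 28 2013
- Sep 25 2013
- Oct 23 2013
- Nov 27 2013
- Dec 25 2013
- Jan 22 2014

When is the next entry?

All dates are Wednesdays, 28, 28, 35, 28, 28 days apart.
Specifically, the 4th Wednesday of each month.
4th Wednesday of February 2014: Feb 26 2014.

Feb 26 2014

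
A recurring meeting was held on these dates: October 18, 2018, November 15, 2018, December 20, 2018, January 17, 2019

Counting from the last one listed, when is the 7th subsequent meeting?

Gaps: 28, 35, 28 days — a mix of 28 and 35. Every date is a Thursday.
Each is the 3rd Thursday of its month.
3rd Thursday of February 2019: February 21, 2019.
March 2019 — 3rd Thursday is March 21, 2019.
April 2019 — 3rd Thursday is April 18, 2019.
May 2019 — 3rd Thursday is May 16, 2019.
3rd Thursday of June 2019: June 20, 2019.
3rd Thursday of July 2019: July 18, 2019.
August 2019 — 3rd Thursday is August 15, 2019.

August 15, 2019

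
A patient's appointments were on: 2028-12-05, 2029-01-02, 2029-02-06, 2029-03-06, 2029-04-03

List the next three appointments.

Gaps: 28, 35, 28, 28 days — a mix of 28 and 35. Every date is a Tuesday.
Each is the 1st Tuesday of its month.
1st Tuesday of May 2029: 2029-05-01.
June 2029 — 1st Tuesday is 2029-06-05.
1st Tuesday of July 2029: 2029-07-03.

2029-05-01, 2029-06-05, 2029-07-03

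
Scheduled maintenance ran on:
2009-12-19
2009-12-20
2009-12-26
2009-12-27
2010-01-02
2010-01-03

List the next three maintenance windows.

The gap pattern 1, 6, 1, 6, 1 repeats every 2 events.
These are the Saturdays and Sundays of each week.
Next Saturday: 2010-01-09.
The following Sunday is 2010-01-10.
The following Saturday is 2010-01-16.

2010-01-09, 2010-01-10, 2010-01-16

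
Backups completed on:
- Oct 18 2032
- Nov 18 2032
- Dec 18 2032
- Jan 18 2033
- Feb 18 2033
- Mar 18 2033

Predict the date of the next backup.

Apr 18 2033

Each date is the 18th; the gaps (31, 30, 31, 31, 28) track the month lengths.
The rule is the 18th of each month.
April 2033: Apr 18 2033.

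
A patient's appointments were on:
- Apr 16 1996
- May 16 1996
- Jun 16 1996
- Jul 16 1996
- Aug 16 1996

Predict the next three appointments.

The day-of-month is always 16 (30, 31, 30, 31 days between events).
So this recurs on the 16th of each month.
September 1996: Sep 16 1996.
October 1996: Oct 16 1996.
Next: November 1996 → Nov 16 1996.

Sep 16 1996, Oct 16 1996, Nov 16 1996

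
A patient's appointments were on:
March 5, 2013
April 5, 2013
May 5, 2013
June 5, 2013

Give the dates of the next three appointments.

July 5, 2013; August 5, 2013; September 5, 2013

Each date is the 5th; the gaps (31, 30, 31) track the month lengths.
The rule is the 5th of each month.
Next: July 2013 → July 5, 2013.
August 2013: August 5, 2013.
September 2013: September 5, 2013.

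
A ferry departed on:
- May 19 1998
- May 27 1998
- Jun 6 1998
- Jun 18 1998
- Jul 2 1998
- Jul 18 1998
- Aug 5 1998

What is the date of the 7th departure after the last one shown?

Gaps: 8, 10, 12, 14, 16, 18 days — each gap is 2 larger than the previous one.
Next gap: 20 days. Aug 5 1998 + 20 days = Aug 25 1998.
Next gap: 22 days. Aug 25 1998 + 22 days = Sep 16 1998.
Next gap: 24 days. Sep 16 1998 + 24 days = Oct 10 1998.
Next gap: 26 days. Oct 10 1998 + 26 days = Nov 5 1998.
Next gap: 28 days. Nov 5 1998 + 28 days = Dec 3 1998.
Next gap: 30 days. Dec 3 1998 + 30 days = Jan 2 1999.
Next gap: 32 days. Jan 2 1999 + 32 days = Feb 3 1999.

Feb 3 1999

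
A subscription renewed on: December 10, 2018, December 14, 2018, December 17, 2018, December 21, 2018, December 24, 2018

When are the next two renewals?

Every event lands on a Monday or Friday (gaps cycle 4, 3, 4, 3).
So the schedule is: every Monday and Friday.
Next Friday: December 28, 2018.
Next Monday: December 31, 2018.

December 28, 2018; December 31, 2018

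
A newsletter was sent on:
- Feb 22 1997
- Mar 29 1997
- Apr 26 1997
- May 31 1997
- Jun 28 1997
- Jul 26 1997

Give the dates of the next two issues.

These are Saturdays with 35, 28, 35, 28, 28-day gaps.
Each is the final Saturday of its month — Mar 29 1997 is past the 28th, so '4th Saturday' doesn't fit.
Last Saturday of August 1997: Aug 30 1997.
Last Saturday of September 1997: Sep 27 1997.

Aug 30 1997, Sep 27 1997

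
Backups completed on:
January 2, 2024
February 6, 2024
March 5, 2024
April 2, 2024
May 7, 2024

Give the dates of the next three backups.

June 4, 2024; July 2, 2024; August 6, 2024

These are Tuesdays at 28- or 35-day spacing (35, 28, 28, 35).
The pattern: 1st Tuesday of the month.
1st Tuesday of June 2024: June 4, 2024.
1st Tuesday of July 2024: July 2, 2024.
1st Tuesday of August 2024: August 6, 2024.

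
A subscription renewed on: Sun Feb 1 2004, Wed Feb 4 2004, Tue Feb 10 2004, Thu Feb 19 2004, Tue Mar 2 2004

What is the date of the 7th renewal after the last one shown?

Gaps: 3, 6, 9, 12 days — each gap is 3 larger than the previous one.
Next gap: 15 days. Tue Mar 2 2004 + 15 days = Wed Mar 17 2004.
Next gap: 18 days. Wed Mar 17 2004 + 18 days = Sun Apr 4 2004.
Next gap: 21 days. Sun Apr 4 2004 + 21 days = Sun Apr 25 2004.
Next gap: 24 days. Sun Apr 25 2004 + 24 days = Wed May 19 2004.
Next gap: 27 days. Wed May 19 2004 + 27 days = Tue Jun 15 2004.
Next gap: 30 days. Tue Jun 15 2004 + 30 days = Thu Jul 15 2004.
Next gap: 33 days. Thu Jul 15 2004 + 33 days = Tue Aug 17 2004.

Tue Aug 17 2004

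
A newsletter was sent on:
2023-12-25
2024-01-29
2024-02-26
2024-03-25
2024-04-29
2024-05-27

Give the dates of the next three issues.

2024-06-24, 2024-07-29, 2024-08-26

All Mondays; the gaps (35, 28, 28, 35, 28) vary with month length.
This is the last Monday of each month.
June 2024 ends with Monday 2024-06-24.
July 2024 ends with Monday 2024-07-29.
August 2024 ends with Monday 2024-08-26.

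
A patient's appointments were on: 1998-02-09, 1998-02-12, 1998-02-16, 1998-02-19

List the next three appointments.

The gap pattern 3, 4, 3 repeats every 2 events.
These are the Mondays and Thursdays of each week.
Next Monday: 1998-02-23.
Next Thursday: 1998-02-26.
Next Monday: 1998-03-02.

1998-02-23, 1998-02-26, 1998-03-02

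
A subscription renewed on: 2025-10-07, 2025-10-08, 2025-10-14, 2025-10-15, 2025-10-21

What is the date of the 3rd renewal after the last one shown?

2025-10-29

Every event lands on a Tuesday or Wednesday (gaps cycle 1, 6, 1, 6).
So the schedule is: every Tuesday and Wednesday.
Next Wednesday: 2025-10-22.
The following Tuesday is 2025-10-28.
Next Wednesday: 2025-10-29.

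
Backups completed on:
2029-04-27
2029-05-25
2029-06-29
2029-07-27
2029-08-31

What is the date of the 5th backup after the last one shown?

2030-01-25

These are Fridays with 28, 35, 28, 35-day gaps.
Each is the final Friday of its month — 2029-06-29 is past the 28th, so '4th Friday' doesn't fit.
Last Friday of September 2029: 2029-09-28.
Last Friday of October 2029: 2029-10-26.
November 2029 ends with Friday 2029-11-30.
December 2029 ends with Friday 2029-12-28.
Last Friday of January 2030: 2030-01-25.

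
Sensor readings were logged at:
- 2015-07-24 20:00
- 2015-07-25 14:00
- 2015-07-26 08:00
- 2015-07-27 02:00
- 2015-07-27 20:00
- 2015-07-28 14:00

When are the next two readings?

2015-07-29 08:00, 2015-07-30 02:00

Gaps: 18, 18, 18, 18, 18 hours — each event is 18 hours after the previous one.
2015-07-28 14:00 + 18 h = 2015-07-29 08:00.
2015-07-29 08:00 + 18 h = 2015-07-30 02:00.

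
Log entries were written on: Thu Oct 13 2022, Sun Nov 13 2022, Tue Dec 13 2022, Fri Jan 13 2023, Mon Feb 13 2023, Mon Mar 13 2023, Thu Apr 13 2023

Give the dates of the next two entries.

Each date is the 13th; the gaps (31, 30, 31, 31, 28, 31) track the month lengths.
The rule is the 13th of each month.
Next: May 2023 → Sat May 13 2023.
Next: June 2023 → Tue Jun 13 2023.

Sat May 13 2023, Tue Jun 13 2023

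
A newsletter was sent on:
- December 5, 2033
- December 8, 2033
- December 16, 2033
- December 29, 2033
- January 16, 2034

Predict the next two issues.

February 8, 2034; March 8, 2034

The spacing grows by 5 each time: 3, 8, 13, 18 days.
Next gap: 23 days. January 16, 2034 + 23 days = February 8, 2034.
Next gap: 28 days. February 8, 2034 + 28 days = March 8, 2034.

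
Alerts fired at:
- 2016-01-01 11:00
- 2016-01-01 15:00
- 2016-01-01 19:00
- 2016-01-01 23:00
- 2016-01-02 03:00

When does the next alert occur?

2016-01-02 07:00

Spacing: 4, 4, 4, 4 h — constant 4 h.
2016-01-02 03:00 + 4 h = 2016-01-02 07:00.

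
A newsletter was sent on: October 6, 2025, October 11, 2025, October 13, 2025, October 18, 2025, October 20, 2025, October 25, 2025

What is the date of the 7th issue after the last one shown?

November 17, 2025

Gaps: 5, 2, 5, 2, 5 days — not constant, but cyclic with period 2.
The events fall on every Monday and Saturday.
The following Monday is October 27, 2025.
The following Saturday is November 1, 2025.
Next Monday: November 3, 2025.
Next Saturday: November 8, 2025.
Next Monday: November 10, 2025.
Next Saturday: November 15, 2025.
Next Monday: November 17, 2025.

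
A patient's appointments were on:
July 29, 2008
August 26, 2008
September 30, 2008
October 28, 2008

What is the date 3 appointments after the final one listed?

January 27, 2009

Every date is a Tuesday; gaps 28, 35, 28 days.
Each is the last Tuesday of its month (at least one falls on the 29th or later, ruling out '4th Tuesday').
November 2008 ends with Tuesday November 25, 2008.
December 2008 ends with Tuesday December 30, 2008.
January 2009 ends with Tuesday January 27, 2009.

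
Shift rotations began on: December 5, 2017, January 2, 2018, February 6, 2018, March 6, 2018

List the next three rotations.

Gaps: 28, 35, 28 days — a mix of 28 and 35. Every date is a Tuesday.
Each is the 1st Tuesday of its month.
1st Tuesday of April 2018: April 3, 2018.
1st Tuesday of May 2018: May 1, 2018.
1st Tuesday of June 2018: June 5, 2018.

April 3, 2018; May 1, 2018; June 5, 2018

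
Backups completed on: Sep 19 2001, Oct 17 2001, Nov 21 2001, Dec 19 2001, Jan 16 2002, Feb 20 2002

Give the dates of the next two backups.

These are Wednesdays at 28- or 35-day spacing (28, 35, 28, 28, 35).
The pattern: 3rd Wednesday of the month.
3rd Wednesday of March 2002: Mar 20 2002.
3rd Wednesday of April 2002: Apr 17 2002.

Mar 20 2002, Apr 17 2002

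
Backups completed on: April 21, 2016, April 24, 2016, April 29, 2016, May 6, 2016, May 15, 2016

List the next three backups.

The spacing grows by 2 each time: 3, 5, 7, 9 days.
Next gap: 11 days. May 15, 2016 + 11 days = May 26, 2016.
Next gap: 13 days. May 26, 2016 + 13 days = June 8, 2016.
Next gap: 15 days. June 8, 2016 + 15 days = June 23, 2016.

May 26, 2016; June 8, 2016; June 23, 2016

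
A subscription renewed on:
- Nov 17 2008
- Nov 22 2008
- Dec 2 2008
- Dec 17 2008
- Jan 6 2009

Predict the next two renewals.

Jan 31 2009, Mar 2 2009

The spacing grows by 5 each time: 5, 10, 15, 20 days.
Next gap: 25 days. Jan 6 2009 + 25 days = Jan 31 2009.
Next gap: 30 days. Jan 31 2009 + 30 days = Mar 2 2009.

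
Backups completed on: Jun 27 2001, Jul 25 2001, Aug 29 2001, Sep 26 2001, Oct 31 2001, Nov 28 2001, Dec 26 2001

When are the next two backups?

These are Wednesdays with 28, 35, 28, 35, 28, 28-day gaps.
Each is the final Wednesday of its month — Aug 29 2001 is past the 28th, so '4th Wednesday' doesn't fit.
Last Wednesday of January 2002: Jan 30 2002.
February 2002 ends with Wednesday Feb 27 2002.

Jan 30 2002, Feb 27 2002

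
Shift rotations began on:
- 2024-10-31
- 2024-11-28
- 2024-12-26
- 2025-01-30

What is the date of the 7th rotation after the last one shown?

Every date is a Thursday; gaps 28, 28, 35 days.
Each is the last Thursday of its month (at least one falls on the 29th or later, ruling out '4th Thursday').
Last Thursday of February 2025: 2025-02-27.
March 2025 ends with Thursday 2025-03-27.
April 2025 ends with Thursday 2025-04-24.
May 2025 ends with Thursday 2025-05-29.
Last Thursday of June 2025: 2025-06-26.
Last Thursday of July 2025: 2025-07-31.
August 2025 ends with Thursday 2025-08-28.

2025-08-28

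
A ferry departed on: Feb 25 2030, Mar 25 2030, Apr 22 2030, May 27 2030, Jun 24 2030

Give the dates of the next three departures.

Jul 22 2030, Aug 26 2030, Sep 23 2030

These are Mondays at 28- or 35-day spacing (28, 28, 35, 28).
The pattern: 4th Monday of the month.
4th Monday of July 2030: Jul 22 2030.
August 2030 — 4th Monday is Aug 26 2030.
4th Monday of September 2030: Sep 23 2030.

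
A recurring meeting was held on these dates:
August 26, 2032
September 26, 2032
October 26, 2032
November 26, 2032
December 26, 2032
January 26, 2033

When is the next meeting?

February 26, 2033

Gaps: 31, 30, 31, 30, 31 days — not constant. Every event is on the 26th of the month.
Pattern: the 26th of each month.
February 2033: February 26, 2033.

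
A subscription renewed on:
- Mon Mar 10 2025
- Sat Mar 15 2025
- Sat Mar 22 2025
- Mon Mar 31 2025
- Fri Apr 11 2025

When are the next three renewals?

Intervals are 5, 7, 9, 11 days — an arithmetic progression with common difference 2.
Next gap: 13 days. Fri Apr 11 2025 + 13 days = Thu Apr 24 2025.
Next gap: 15 days. Thu Apr 24 2025 + 15 days = Fri May 9 2025.
Next gap: 17 days. Fri May 9 2025 + 17 days = Mon May 26 2025.

Thu Apr 24 2025, Fri May 9 2025, Mon May 26 2025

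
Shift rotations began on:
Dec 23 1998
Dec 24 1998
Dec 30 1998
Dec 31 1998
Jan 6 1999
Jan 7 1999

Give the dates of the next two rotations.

Jan 13 1999, Jan 14 1999

The gap pattern 1, 6, 1, 6, 1 repeats every 2 events.
These are the Wednesdays and Thursdays of each week.
Next Wednesday: Jan 13 1999.
Next Thursday: Jan 14 1999.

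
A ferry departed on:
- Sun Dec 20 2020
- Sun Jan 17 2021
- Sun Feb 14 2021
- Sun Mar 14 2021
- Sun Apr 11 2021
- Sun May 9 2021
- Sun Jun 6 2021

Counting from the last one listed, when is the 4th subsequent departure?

Sun Sep 26 2021

Gaps between consecutive events: 28, 28, 28, 28, 28, 28 days — a constant 28-day interval.
Sun Jun 6 2021 + 28 days = Sun Jul 4 2021.
Sun Jul 4 2021 + 28 days = Sun Aug 1 2021.
Sun Aug 1 2021 + 28 days = Sun Aug 29 2021.
Sun Aug 29 2021 + 28 days = Sun Sep 26 2021.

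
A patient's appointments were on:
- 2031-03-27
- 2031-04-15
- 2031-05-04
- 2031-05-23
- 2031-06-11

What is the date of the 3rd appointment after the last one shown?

2031-08-07

Gaps between consecutive events: 19, 19, 19, 19 days — a constant 19-day interval.
2031-06-11 + 19 days = 2031-06-30.
2031-06-30 + 19 days = 2031-07-19.
2031-07-19 + 19 days = 2031-08-07.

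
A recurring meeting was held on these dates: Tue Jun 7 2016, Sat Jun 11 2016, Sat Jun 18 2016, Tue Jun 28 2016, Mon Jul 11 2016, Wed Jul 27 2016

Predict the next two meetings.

Mon Aug 15 2016, Tue Sep 6 2016

Gaps: 4, 7, 10, 13, 16 days — each gap is 3 larger than the previous one.
Next gap: 19 days. Wed Jul 27 2016 + 19 days = Mon Aug 15 2016.
Next gap: 22 days. Mon Aug 15 2016 + 22 days = Tue Sep 6 2016.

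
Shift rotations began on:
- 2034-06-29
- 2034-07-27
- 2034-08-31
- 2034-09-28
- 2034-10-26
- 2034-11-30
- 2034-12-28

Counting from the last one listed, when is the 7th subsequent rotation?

2035-07-26

Every date is a Thursday; gaps 28, 35, 28, 28, 35, 28 days.
Each is the last Thursday of its month (at least one falls on the 29th or later, ruling out '4th Thursday').
Last Thursday of January 2035: 2035-01-25.
Last Thursday of February 2035: 2035-02-22.
Last Thursday of March 2035: 2035-03-29.
April 2035 ends with Thursday 2035-04-26.
May 2035 ends with Thursday 2035-05-31.
June 2035 ends with Thursday 2035-06-28.
Last Thursday of July 2035: 2035-07-26.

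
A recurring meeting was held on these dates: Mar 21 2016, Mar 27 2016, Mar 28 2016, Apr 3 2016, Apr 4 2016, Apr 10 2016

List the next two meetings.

Apr 11 2016, Apr 17 2016

The gap pattern 6, 1, 6, 1, 6 repeats every 2 events.
These are the Mondays and Sundays of each week.
The following Monday is Apr 11 2016.
The following Sunday is Apr 17 2016.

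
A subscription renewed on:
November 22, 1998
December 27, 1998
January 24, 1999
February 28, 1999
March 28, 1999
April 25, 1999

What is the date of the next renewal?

All dates are Sundays, 35, 28, 35, 28, 28 days apart.
Specifically, the 4th Sunday of each month.
4th Sunday of May 1999: May 23, 1999.

May 23, 1999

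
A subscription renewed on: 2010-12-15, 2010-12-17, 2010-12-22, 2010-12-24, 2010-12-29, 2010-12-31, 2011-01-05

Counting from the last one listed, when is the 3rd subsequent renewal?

2011-01-14

Gaps: 2, 5, 2, 5, 2, 5 days — not constant, but cyclic with period 2.
The events fall on every Wednesday and Friday.
Next Friday: 2011-01-07.
Next Wednesday: 2011-01-12.
The following Friday is 2011-01-14.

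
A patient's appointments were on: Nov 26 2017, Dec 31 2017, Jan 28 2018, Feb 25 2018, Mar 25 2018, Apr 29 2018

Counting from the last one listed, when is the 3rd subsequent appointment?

Jul 29 2018

These are Sundays with 35, 28, 28, 28, 35-day gaps.
Each is the final Sunday of its month — Dec 31 2017 is past the 28th, so '4th Sunday' doesn't fit.
Last Sunday of May 2018: May 27 2018.
Last Sunday of June 2018: Jun 24 2018.
Last Sunday of July 2018: Jul 29 2018.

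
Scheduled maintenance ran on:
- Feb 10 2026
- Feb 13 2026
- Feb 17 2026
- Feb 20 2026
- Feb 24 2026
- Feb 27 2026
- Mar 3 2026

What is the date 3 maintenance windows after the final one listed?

Mar 13 2026

The gap pattern 3, 4, 3, 4, 3, 4 repeats every 2 events.
These are the Tuesdays and Fridays of each week.
The following Friday is Mar 6 2026.
Next Tuesday: Mar 10 2026.
Next Friday: Mar 13 2026.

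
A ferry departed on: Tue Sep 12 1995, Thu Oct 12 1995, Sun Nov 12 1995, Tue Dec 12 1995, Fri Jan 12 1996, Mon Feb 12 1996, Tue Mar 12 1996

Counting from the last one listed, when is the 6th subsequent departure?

Thu Sep 12 1996

The day-of-month is always 12 (30, 31, 30, 31, 31, 29 days between events).
So this recurs on the 12th of each month.
Next: April 1996 → Fri Apr 12 1996.
Next: May 1996 → Sun May 12 1996.
Next: June 1996 → Wed Jun 12 1996.
Next: July 1996 → Fri Jul 12 1996.
August 1996: Mon Aug 12 1996.
Next: September 1996 → Thu Sep 12 1996.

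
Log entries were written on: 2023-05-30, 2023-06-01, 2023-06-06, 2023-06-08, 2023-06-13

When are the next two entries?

Every event lands on a Tuesday or Thursday (gaps cycle 2, 5, 2, 5).
So the schedule is: every Tuesday and Thursday.
The following Thursday is 2023-06-15.
The following Tuesday is 2023-06-20.

2023-06-15, 2023-06-20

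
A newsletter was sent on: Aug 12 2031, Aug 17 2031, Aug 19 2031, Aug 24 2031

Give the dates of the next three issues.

Aug 26 2031, Aug 31 2031, Sep 2 2031

The gap pattern 5, 2, 5 repeats every 2 events.
These are the Tuesdays and Sundays of each week.
The following Tuesday is Aug 26 2031.
The following Sunday is Aug 31 2031.
Next Tuesday: Sep 2 2031.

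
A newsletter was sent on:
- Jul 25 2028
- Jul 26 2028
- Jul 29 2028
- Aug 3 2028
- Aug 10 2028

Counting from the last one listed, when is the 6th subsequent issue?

Gaps: 1, 3, 5, 7 days — each gap is 2 larger than the previous one.
Next gap: 9 days. Aug 10 2028 + 9 days = Aug 19 2028.
Next gap: 11 days. Aug 19 2028 + 11 days = Aug 30 2028.
Next gap: 13 days. Aug 30 2028 + 13 days = Sep 12 2028.
Next gap: 15 days. Sep 12 2028 + 15 days = Sep 27 2028.
Next gap: 17 days. Sep 27 2028 + 17 days = Oct 14 2028.
Next gap: 19 days. Oct 14 2028 + 19 days = Nov 2 2028.

Nov 2 2028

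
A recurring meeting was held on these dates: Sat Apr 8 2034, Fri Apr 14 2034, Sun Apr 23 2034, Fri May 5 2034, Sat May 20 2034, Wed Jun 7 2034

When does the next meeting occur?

Wed Jun 28 2034

Gaps: 6, 9, 12, 15, 18 days — each gap is 3 larger than the previous one.
Next gap: 21 days. Wed Jun 7 2034 + 21 days = Wed Jun 28 2034.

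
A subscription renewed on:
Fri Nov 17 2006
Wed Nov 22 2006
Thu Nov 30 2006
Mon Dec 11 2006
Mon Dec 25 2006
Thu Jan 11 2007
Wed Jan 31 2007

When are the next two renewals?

Gaps: 5, 8, 11, 14, 17, 20 days — each gap is 3 larger than the previous one.
Next gap: 23 days. Wed Jan 31 2007 + 23 days = Fri Feb 23 2007.
Next gap: 26 days. Fri Feb 23 2007 + 26 days = Wed Mar 21 2007.

Fri Feb 23 2007, Wed Mar 21 2007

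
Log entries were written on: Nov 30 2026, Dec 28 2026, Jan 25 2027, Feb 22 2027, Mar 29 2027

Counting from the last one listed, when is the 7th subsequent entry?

Oct 25 2027

All Mondays; the gaps (28, 28, 28, 35) vary with month length.
This is the last Monday of each month.
Last Monday of April 2027: Apr 26 2027.
Last Monday of May 2027: May 31 2027.
Last Monday of June 2027: Jun 28 2027.
Last Monday of July 2027: Jul 26 2027.
August 2027 ends with Monday Aug 30 2027.
Last Monday of September 2027: Sep 27 2027.
October 2027 ends with Monday Oct 25 2027.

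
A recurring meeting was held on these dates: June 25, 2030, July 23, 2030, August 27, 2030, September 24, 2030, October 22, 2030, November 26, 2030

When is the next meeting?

December 24, 2030

These are Tuesdays at 28- or 35-day spacing (28, 35, 28, 28, 35).
The pattern: 4th Tuesday of the month.
4th Tuesday of December 2030: December 24, 2030.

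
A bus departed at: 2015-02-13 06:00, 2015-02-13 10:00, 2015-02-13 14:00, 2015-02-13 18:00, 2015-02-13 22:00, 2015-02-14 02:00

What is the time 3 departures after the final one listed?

Spacing: 4, 4, 4, 4, 4 h — constant 4 h.
2015-02-14 02:00 + 4 h = 2015-02-14 06:00.
2015-02-14 06:00 + 4 h = 2015-02-14 10:00.
2015-02-14 10:00 + 4 h = 2015-02-14 14:00.

2015-02-14 14:00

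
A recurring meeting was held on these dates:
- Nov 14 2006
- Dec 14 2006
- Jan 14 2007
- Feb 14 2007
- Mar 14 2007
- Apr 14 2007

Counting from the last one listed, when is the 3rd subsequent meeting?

Jul 14 2007

Each date is the 14th; the gaps (30, 31, 31, 28, 31) track the month lengths.
The rule is the 14th of each month.
Next: May 2007 → May 14 2007.
June 2007: Jun 14 2007.
Next: July 2007 → Jul 14 2007.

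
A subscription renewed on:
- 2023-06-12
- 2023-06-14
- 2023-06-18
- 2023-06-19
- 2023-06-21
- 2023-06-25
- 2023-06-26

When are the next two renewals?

Gaps: 2, 4, 1, 2, 4, 1 days — not constant, but cyclic with period 3.
The events fall on every Monday, Wednesday and Sunday.
The following Wednesday is 2023-06-28.
Next Sunday: 2023-07-02.

2023-06-28, 2023-07-02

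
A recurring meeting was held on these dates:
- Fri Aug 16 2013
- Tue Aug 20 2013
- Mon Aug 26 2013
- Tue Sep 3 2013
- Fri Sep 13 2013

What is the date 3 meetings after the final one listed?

Fri Oct 25 2013

Gaps: 4, 6, 8, 10 days — each gap is 2 larger than the previous one.
Next gap: 12 days. Fri Sep 13 2013 + 12 days = Wed Sep 25 2013.
Next gap: 14 days. Wed Sep 25 2013 + 14 days = Wed Oct 9 2013.
Next gap: 16 days. Wed Oct 9 2013 + 16 days = Fri Oct 25 2013.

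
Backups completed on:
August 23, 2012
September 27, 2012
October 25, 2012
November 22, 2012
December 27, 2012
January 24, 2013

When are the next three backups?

February 28, 2013; March 28, 2013; April 25, 2013

These are Thursdays at 28- or 35-day spacing (35, 28, 28, 35, 28).
The pattern: 4th Thursday of the month.
4th Thursday of February 2013: February 28, 2013.
March 2013 — 4th Thursday is March 28, 2013.
4th Thursday of April 2013: April 25, 2013.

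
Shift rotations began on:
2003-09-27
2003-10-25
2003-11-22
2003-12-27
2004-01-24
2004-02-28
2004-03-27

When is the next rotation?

2004-04-24

All dates are Saturdays, 28, 28, 35, 28, 35, 28 days apart.
Specifically, the 4th Saturday of each month.
4th Saturday of April 2004: 2004-04-24.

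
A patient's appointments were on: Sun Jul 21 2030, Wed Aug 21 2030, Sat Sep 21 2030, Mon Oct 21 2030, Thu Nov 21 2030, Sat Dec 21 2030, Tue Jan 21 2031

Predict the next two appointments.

Fri Feb 21 2031, Fri Mar 21 2031

The day-of-month is always 21 (31, 31, 30, 31, 30, 31 days between events).
So this recurs on the 21st of each month.
February 2031: Fri Feb 21 2031.
Next: March 2031 → Fri Mar 21 2031.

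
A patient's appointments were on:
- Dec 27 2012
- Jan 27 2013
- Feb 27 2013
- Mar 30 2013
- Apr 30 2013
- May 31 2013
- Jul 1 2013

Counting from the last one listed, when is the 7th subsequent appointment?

The spacing is 31, 31, 31, 31, 31, 31 days — always 31 days.
Jul 1 2013 + 31 days = Aug 1 2013.
Aug 1 2013 + 31 days = Sep 1 2013.
Sep 1 2013 + 31 days = Oct 2 2013.
Oct 2 2013 + 31 days = Nov 2 2013.
Nov 2 2013 + 31 days = Dec 3 2013.
Dec 3 2013 + 31 days = Jan 3 2014.
Jan 3 2014 + 31 days = Feb 3 2014.

Feb 3 2014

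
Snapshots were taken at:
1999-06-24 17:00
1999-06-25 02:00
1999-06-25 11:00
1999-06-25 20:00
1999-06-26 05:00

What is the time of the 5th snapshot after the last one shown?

1999-06-28 02:00

Spacing: 9, 9, 9, 9 h — constant 9 h.
1999-06-26 05:00 + 9 h = 1999-06-26 14:00.
1999-06-26 14:00 + 9 h = 1999-06-26 23:00.
1999-06-26 23:00 + 9 h = 1999-06-27 08:00.
1999-06-27 08:00 + 9 h = 1999-06-27 17:00.
1999-06-27 17:00 + 9 h = 1999-06-28 02:00.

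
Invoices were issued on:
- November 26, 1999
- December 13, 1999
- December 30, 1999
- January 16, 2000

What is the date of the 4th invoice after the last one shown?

The spacing is 17, 17, 17 days — always 17 days.
January 16, 2000 + 17 days = February 2, 2000.
February 2, 2000 + 17 days = February 19, 2000.
February 19, 2000 + 17 days = March 7, 2000.
March 7, 2000 + 17 days = March 24, 2000.

March 24, 2000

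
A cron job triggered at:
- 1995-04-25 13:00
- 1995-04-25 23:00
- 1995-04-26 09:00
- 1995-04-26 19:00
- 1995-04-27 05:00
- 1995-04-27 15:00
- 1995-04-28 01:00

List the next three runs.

The interval is a steady 10 hours (10, 10, 10, 10, 10, 10).
1995-04-28 01:00 + 10 h = 1995-04-28 11:00.
1995-04-28 11:00 + 10 h = 1995-04-28 21:00.
1995-04-28 21:00 + 10 h = 1995-04-29 07:00.

1995-04-28 11:00, 1995-04-28 21:00, 1995-04-29 07:00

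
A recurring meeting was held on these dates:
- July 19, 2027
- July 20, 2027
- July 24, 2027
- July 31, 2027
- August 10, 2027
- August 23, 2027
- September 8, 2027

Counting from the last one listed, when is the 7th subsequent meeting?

Gaps: 1, 4, 7, 10, 13, 16 days — each gap is 3 larger than the previous one.
Next gap: 19 days. September 8, 2027 + 19 days = September 27, 2027.
Next gap: 22 days. September 27, 2027 + 22 days = October 19, 2027.
Next gap: 25 days. October 19, 2027 + 25 days = November 13, 2027.
Next gap: 28 days. November 13, 2027 + 28 days = December 11, 2027.
Next gap: 31 days. December 11, 2027 + 31 days = January 11, 2028.
Next gap: 34 days. January 11, 2028 + 34 days = February 14, 2028.
Next gap: 37 days. February 14, 2028 + 37 days = March 22, 2028.

March 22, 2028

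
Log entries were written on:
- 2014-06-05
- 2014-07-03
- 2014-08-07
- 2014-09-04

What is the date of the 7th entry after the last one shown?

2015-04-02

Gaps: 28, 35, 28 days — a mix of 28 and 35. Every date is a Thursday.
Each is the 1st Thursday of its month.
October 2014 — 1st Thursday is 2014-10-02.
1st Thursday of November 2014: 2014-11-06.
December 2014 — 1st Thursday is 2014-12-04.
1st Thursday of January 2015: 2015-01-01.
1st Thursday of February 2015: 2015-02-05.
March 2015 — 1st Thursday is 2015-03-05.
April 2015 — 1st Thursday is 2015-04-02.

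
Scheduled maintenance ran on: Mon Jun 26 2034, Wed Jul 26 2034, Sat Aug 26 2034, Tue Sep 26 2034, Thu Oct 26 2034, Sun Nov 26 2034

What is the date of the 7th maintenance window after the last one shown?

Tue Jun 26 2035

Each date is the 26th; the gaps (30, 31, 31, 30, 31) track the month lengths.
The rule is the 26th of each month.
December 2034: Tue Dec 26 2034.
January 2035: Fri Jan 26 2035.
Next: February 2035 → Mon Feb 26 2035.
March 2035: Mon Mar 26 2035.
April 2035: Thu Apr 26 2035.
Next: May 2035 → Sat May 26 2035.
Next: June 2035 → Tue Jun 26 2035.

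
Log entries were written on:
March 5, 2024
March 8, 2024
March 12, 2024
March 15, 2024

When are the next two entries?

March 19, 2024; March 22, 2024

Every event lands on a Tuesday or Friday (gaps cycle 3, 4, 3).
So the schedule is: every Tuesday and Friday.
Next Tuesday: March 19, 2024.
Next Friday: March 22, 2024.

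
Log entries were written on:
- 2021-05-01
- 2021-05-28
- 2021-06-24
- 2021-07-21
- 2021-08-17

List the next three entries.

The spacing is 27, 27, 27, 27 days — always 27 days.
2021-08-17 + 27 days = 2021-09-13.
2021-09-13 + 27 days = 2021-10-10.
2021-10-10 + 27 days = 2021-11-06.

2021-09-13, 2021-10-10, 2021-11-06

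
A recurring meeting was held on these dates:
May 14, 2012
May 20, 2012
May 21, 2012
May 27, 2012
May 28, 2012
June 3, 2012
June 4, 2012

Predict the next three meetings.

The gap pattern 6, 1, 6, 1, 6, 1 repeats every 2 events.
These are the Mondays and Sundays of each week.
Next Sunday: June 10, 2012.
The following Monday is June 11, 2012.
Next Sunday: June 17, 2012.

June 10, 2012; June 11, 2012; June 17, 2012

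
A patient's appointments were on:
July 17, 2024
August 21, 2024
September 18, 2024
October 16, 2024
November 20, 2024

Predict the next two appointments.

December 18, 2024; January 15, 2025

These are Wednesdays at 28- or 35-day spacing (35, 28, 28, 35).
The pattern: 3rd Wednesday of the month.
3rd Wednesday of December 2024: December 18, 2024.
3rd Wednesday of January 2025: January 15, 2025.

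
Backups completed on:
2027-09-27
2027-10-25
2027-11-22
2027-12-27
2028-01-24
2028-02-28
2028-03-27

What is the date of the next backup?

2028-04-24

These are Mondays at 28- or 35-day spacing (28, 28, 35, 28, 35, 28).
The pattern: 4th Monday of the month.
April 2028 — 4th Monday is 2028-04-24.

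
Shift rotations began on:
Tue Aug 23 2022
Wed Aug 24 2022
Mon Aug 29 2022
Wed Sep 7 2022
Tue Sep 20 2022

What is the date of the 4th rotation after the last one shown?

The spacing grows by 4 each time: 1, 5, 9, 13 days.
Next gap: 17 days. Tue Sep 20 2022 + 17 days = Fri Oct 7 2022.
Next gap: 21 days. Fri Oct 7 2022 + 21 days = Fri Oct 28 2022.
Next gap: 25 days. Fri Oct 28 2022 + 25 days = Tue Nov 22 2022.
Next gap: 29 days. Tue Nov 22 2022 + 29 days = Wed Dec 21 2022.

Wed Dec 21 2022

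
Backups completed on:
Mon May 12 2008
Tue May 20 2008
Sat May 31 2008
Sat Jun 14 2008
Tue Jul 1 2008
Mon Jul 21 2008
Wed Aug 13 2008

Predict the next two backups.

The spacing grows by 3 each time: 8, 11, 14, 17, 20, 23 days.
Next gap: 26 days. Wed Aug 13 2008 + 26 days = Mon Sep 8 2008.
Next gap: 29 days. Mon Sep 8 2008 + 29 days = Tue Oct 7 2008.

Mon Sep 8 2008, Tue Oct 7 2008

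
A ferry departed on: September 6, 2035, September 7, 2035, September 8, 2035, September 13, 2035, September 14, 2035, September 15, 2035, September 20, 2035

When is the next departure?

September 21, 2035

Every event lands on a Thursday or Friday or Saturday (gaps cycle 1, 1, 5, 1, 1, 5).
So the schedule is: every Thursday, Friday and Saturday.
The following Friday is September 21, 2035.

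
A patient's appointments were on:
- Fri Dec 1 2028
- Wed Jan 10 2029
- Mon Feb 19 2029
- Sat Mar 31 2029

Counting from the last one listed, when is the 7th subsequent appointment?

Sat Jan 5 2030

The spacing is 40, 40, 40 days — always 40 days.
Sat Mar 31 2029 + 40 days = Thu May 10 2029.
Thu May 10 2029 + 40 days = Tue Jun 19 2029.
Tue Jun 19 2029 + 40 days = Sun Jul 29 2029.
Sun Jul 29 2029 + 40 days = Fri Sep 7 2029.
Fri Sep 7 2029 + 40 days = Wed Oct 17 2029.
Wed Oct 17 2029 + 40 days = Mon Nov 26 2029.
Mon Nov 26 2029 + 40 days = Sat Jan 5 2030.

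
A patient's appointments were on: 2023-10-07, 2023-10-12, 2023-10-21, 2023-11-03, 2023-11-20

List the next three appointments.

2023-12-11, 2024-01-05, 2024-02-03

Gaps: 5, 9, 13, 17 days — each gap is 4 larger than the previous one.
Next gap: 21 days. 2023-11-20 + 21 days = 2023-12-11.
Next gap: 25 days. 2023-12-11 + 25 days = 2024-01-05.
Next gap: 29 days. 2024-01-05 + 29 days = 2024-02-03.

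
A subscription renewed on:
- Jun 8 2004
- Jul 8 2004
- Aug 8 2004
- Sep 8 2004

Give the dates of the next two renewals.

The day-of-month is always 8 (30, 31, 31 days between events).
So this recurs on the 8th of each month.
October 2004: Oct 8 2004.
Next: November 2004 → Nov 8 2004.

Oct 8 2004, Nov 8 2004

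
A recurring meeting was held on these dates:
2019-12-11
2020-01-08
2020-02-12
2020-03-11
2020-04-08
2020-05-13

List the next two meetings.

All dates are Wednesdays, 28, 35, 28, 28, 35 days apart.
Specifically, the 2nd Wednesday of each month.
June 2020 — 2nd Wednesday is 2020-06-10.
2nd Wednesday of July 2020: 2020-07-08.

2020-06-10, 2020-07-08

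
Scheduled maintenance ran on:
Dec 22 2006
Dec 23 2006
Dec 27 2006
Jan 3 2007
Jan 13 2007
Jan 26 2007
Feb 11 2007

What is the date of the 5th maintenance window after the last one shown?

The spacing grows by 3 each time: 1, 4, 7, 10, 13, 16 days.
Next gap: 19 days. Feb 11 2007 + 19 days = Mar 2 2007.
Next gap: 22 days. Mar 2 2007 + 22 days = Mar 24 2007.
Next gap: 25 days. Mar 24 2007 + 25 days = Apr 18 2007.
Next gap: 28 days. Apr 18 2007 + 28 days = May 16 2007.
Next gap: 31 days. May 16 2007 + 31 days = Jun 16 2007.

Jun 16 2007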